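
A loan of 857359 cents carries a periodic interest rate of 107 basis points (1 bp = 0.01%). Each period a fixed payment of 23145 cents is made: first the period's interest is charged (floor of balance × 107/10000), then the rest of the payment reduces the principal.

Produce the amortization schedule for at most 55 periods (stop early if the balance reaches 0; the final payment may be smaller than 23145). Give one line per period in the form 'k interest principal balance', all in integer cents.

1. interest=⌊857359·107/10000⌋=9173; principal=23145-9173=13972; balance=857359-13972=843387
2. interest=⌊843387·107/10000⌋=9024; principal=23145-9024=14121; balance=843387-14121=829266
3. interest=⌊829266·107/10000⌋=8873; principal=23145-8873=14272; balance=829266-14272=814994
4. interest=⌊814994·107/10000⌋=8720; principal=23145-8720=14425; balance=814994-14425=800569
5. interest=⌊800569·107/10000⌋=8566; principal=23145-8566=14579; balance=800569-14579=785990
6. interest=⌊785990·107/10000⌋=8410; principal=23145-8410=14735; balance=785990-14735=771255
7. interest=⌊771255·107/10000⌋=8252; principal=23145-8252=14893; balance=771255-14893=756362
8. interest=⌊756362·107/10000⌋=8093; principal=23145-8093=15052; balance=756362-15052=741310
9. interest=⌊741310·107/10000⌋=7932; principal=23145-7932=15213; balance=741310-15213=726097
10. interest=⌊726097·107/10000⌋=7769; principal=23145-7769=15376; balance=726097-15376=710721
11. interest=⌊710721·107/10000⌋=7604; principal=23145-7604=15541; balance=710721-15541=695180
12. interest=⌊695180·107/10000⌋=7438; principal=23145-7438=15707; balance=695180-15707=679473
13. interest=⌊679473·107/10000⌋=7270; principal=23145-7270=15875; balance=679473-15875=663598
14. interest=⌊663598·107/10000⌋=7100; principal=23145-7100=16045; balance=663598-16045=647553
15. interest=⌊647553·107/10000⌋=6928; principal=23145-6928=16217; balance=647553-16217=631336
16. interest=⌊631336·107/10000⌋=6755; principal=23145-6755=16390; balance=631336-16390=614946
17. interest=⌊614946·107/10000⌋=6579; principal=23145-6579=16566; balance=614946-16566=598380
18. interest=⌊598380·107/10000⌋=6402; principal=23145-6402=16743; balance=598380-16743=581637
19. interest=⌊581637·107/10000⌋=6223; principal=23145-6223=16922; balance=581637-16922=564715
20. interest=⌊564715·107/10000⌋=6042; principal=23145-6042=17103; balance=564715-17103=547612
21. interest=⌊547612·107/10000⌋=5859; principal=23145-5859=17286; balance=547612-17286=530326
22. interest=⌊530326·107/10000⌋=5674; principal=23145-5674=17471; balance=530326-17471=512855
23. interest=⌊512855·107/10000⌋=5487; principal=23145-5487=17658; balance=512855-17658=495197
24. interest=⌊495197·107/10000⌋=5298; principal=23145-5298=17847; balance=495197-17847=477350
25. interest=⌊477350·107/10000⌋=5107; principal=23145-5107=18038; balance=477350-18038=459312
26. interest=⌊459312·107/10000⌋=4914; principal=23145-4914=18231; balance=459312-18231=441081
27. interest=⌊441081·107/10000⌋=4719; principal=23145-4719=18426; balance=441081-18426=422655
28. interest=⌊422655·107/10000⌋=4522; principal=23145-4522=18623; balance=422655-18623=404032
29. interest=⌊404032·107/10000⌋=4323; principal=23145-4323=18822; balance=404032-18822=385210
30. interest=⌊385210·107/10000⌋=4121; principal=23145-4121=19024; balance=385210-19024=366186
31. interest=⌊366186·107/10000⌋=3918; principal=23145-3918=19227; balance=366186-19227=346959
32. interest=⌊346959·107/10000⌋=3712; principal=23145-3712=19433; balance=346959-19433=327526
33. interest=⌊327526·107/10000⌋=3504; principal=23145-3504=19641; balance=327526-19641=307885
34. interest=⌊307885·107/10000⌋=3294; principal=23145-3294=19851; balance=307885-19851=288034
35. interest=⌊288034·107/10000⌋=3081; principal=23145-3081=20064; balance=288034-20064=267970
36. interest=⌊267970·107/10000⌋=2867; principal=23145-2867=20278; balance=267970-20278=247692
37. interest=⌊247692·107/10000⌋=2650; principal=23145-2650=20495; balance=247692-20495=227197
38. interest=⌊227197·107/10000⌋=2431; principal=23145-2431=20714; balance=227197-20714=206483
39. interest=⌊206483·107/10000⌋=2209; principal=23145-2209=20936; balance=206483-20936=185547
40. interest=⌊185547·107/10000⌋=1985; principal=23145-1985=21160; balance=185547-21160=164387
41. interest=⌊164387·107/10000⌋=1758; principal=23145-1758=21387; balance=164387-21387=143000
42. interest=⌊143000·107/10000⌋=1530; principal=23145-1530=21615; balance=143000-21615=121385
43. interest=⌊121385·107/10000⌋=1298; principal=23145-1298=21847; balance=121385-21847=99538
44. interest=⌊99538·107/10000⌋=1065; principal=23145-1065=22080; balance=99538-22080=77458
45. interest=⌊77458·107/10000⌋=828; principal=23145-828=22317; balance=77458-22317=55141
46. interest=⌊55141·107/10000⌋=590; principal=23145-590=22555; balance=55141-22555=32586
47. interest=⌊32586·107/10000⌋=348; principal=23145-348=22797; balance=32586-22797=9789
48. interest=⌊9789·107/10000⌋=104; principal=min(23145-104,9789)=9789; balance=9789-9789=0

1 9173 13972 843387
2 9024 14121 829266
3 8873 14272 814994
4 8720 14425 800569
5 8566 14579 785990
6 8410 14735 771255
7 8252 14893 756362
8 8093 15052 741310
9 7932 15213 726097
10 7769 15376 710721
11 7604 15541 695180
12 7438 15707 679473
13 7270 15875 663598
14 7100 16045 647553
15 6928 16217 631336
16 6755 16390 614946
17 6579 16566 598380
18 6402 16743 581637
19 6223 16922 564715
20 6042 17103 547612
21 5859 17286 530326
22 5674 17471 512855
23 5487 17658 495197
24 5298 17847 477350
25 5107 18038 459312
26 4914 18231 441081
27 4719 18426 422655
28 4522 18623 404032
29 4323 18822 385210
30 4121 19024 366186
31 3918 19227 346959
32 3712 19433 327526
33 3504 19641 307885
34 3294 19851 288034
35 3081 20064 267970
36 2867 20278 247692
37 2650 20495 227197
38 2431 20714 206483
39 2209 20936 185547
40 1985 21160 164387
41 1758 21387 143000
42 1530 21615 121385
43 1298 21847 99538
44 1065 22080 77458
45 828 22317 55141
46 590 22555 32586
47 348 22797 9789
48 104 9789 0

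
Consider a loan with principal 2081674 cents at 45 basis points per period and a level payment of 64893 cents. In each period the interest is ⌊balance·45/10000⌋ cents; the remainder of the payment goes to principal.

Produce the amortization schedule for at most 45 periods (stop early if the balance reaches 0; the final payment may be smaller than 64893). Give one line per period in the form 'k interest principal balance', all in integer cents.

1 9367 55526 2026148
2 9117 55776 1970372
3 8866 56027 1914345
4 8614 56279 1858066
5 8361 56532 1801534
6 8106 56787 1744747
7 7851 57042 1687705
8 7594 57299 1630406
9 7336 57557 1572849
10 7077 57816 1515033
11 6817 58076 1456957
12 6556 58337 1398620
13 6293 58600 1340020
14 6030 58863 1281157
15 5765 59128 1222029
16 5499 59394 1162635
17 5231 59662 1102973
18 4963 59930 1043043
19 4693 60200 982843
20 4422 60471 922372
21 4150 60743 861629
22 3877 61016 800613
23 3602 61291 739322
24 3326 61567 677755
25 3049 61844 615911
26 2771 62122 553789
27 2492 62401 491388
28 2211 62682 428706
29 1929 62964 365742
30 1645 63248 302494
31 1361 63532 238962
32 1075 63818 175144
33 788 64105 111039
34 499 64394 46645
35 209 46645 0

1. interest=⌊2081674·45/10000⌋=9367; principal=64893-9367=55526; balance=2081674-55526=2026148
2. interest=⌊2026148·45/10000⌋=9117; principal=64893-9117=55776; balance=2026148-55776=1970372
3. interest=⌊1970372·45/10000⌋=8866; principal=64893-8866=56027; balance=1970372-56027=1914345
4. interest=⌊1914345·45/10000⌋=8614; principal=64893-8614=56279; balance=1914345-56279=1858066
5. interest=⌊1858066·45/10000⌋=8361; principal=64893-8361=56532; balance=1858066-56532=1801534
6. interest=⌊1801534·45/10000⌋=8106; principal=64893-8106=56787; balance=1801534-56787=1744747
7. interest=⌊1744747·45/10000⌋=7851; principal=64893-7851=57042; balance=1744747-57042=1687705
8. interest=⌊1687705·45/10000⌋=7594; principal=64893-7594=57299; balance=1687705-57299=1630406
9. interest=⌊1630406·45/10000⌋=7336; principal=64893-7336=57557; balance=1630406-57557=1572849
10. interest=⌊1572849·45/10000⌋=7077; principal=64893-7077=57816; balance=1572849-57816=1515033
11. interest=⌊1515033·45/10000⌋=6817; principal=64893-6817=58076; balance=1515033-58076=1456957
12. interest=⌊1456957·45/10000⌋=6556; principal=64893-6556=58337; balance=1456957-58337=1398620
13. interest=⌊1398620·45/10000⌋=6293; principal=64893-6293=58600; balance=1398620-58600=1340020
14. interest=⌊1340020·45/10000⌋=6030; principal=64893-6030=58863; balance=1340020-58863=1281157
15. interest=⌊1281157·45/10000⌋=5765; principal=64893-5765=59128; balance=1281157-59128=1222029
16. interest=⌊1222029·45/10000⌋=5499; principal=64893-5499=59394; balance=1222029-59394=1162635
17. interest=⌊1162635·45/10000⌋=5231; principal=64893-5231=59662; balance=1162635-59662=1102973
18. interest=⌊1102973·45/10000⌋=4963; principal=64893-4963=59930; balance=1102973-59930=1043043
19. interest=⌊1043043·45/10000⌋=4693; principal=64893-4693=60200; balance=1043043-60200=982843
20. interest=⌊982843·45/10000⌋=4422; principal=64893-4422=60471; balance=982843-60471=922372
21. interest=⌊922372·45/10000⌋=4150; principal=64893-4150=60743; balance=922372-60743=861629
22. interest=⌊861629·45/10000⌋=3877; principal=64893-3877=61016; balance=861629-61016=800613
23. interest=⌊800613·45/10000⌋=3602; principal=64893-3602=61291; balance=800613-61291=739322
24. interest=⌊739322·45/10000⌋=3326; principal=64893-3326=61567; balance=739322-61567=677755
25. interest=⌊677755·45/10000⌋=3049; principal=64893-3049=61844; balance=677755-61844=615911
26. interest=⌊615911·45/10000⌋=2771; principal=64893-2771=62122; balance=615911-62122=553789
27. interest=⌊553789·45/10000⌋=2492; principal=64893-2492=62401; balance=553789-62401=491388
28. interest=⌊491388·45/10000⌋=2211; principal=64893-2211=62682; balance=491388-62682=428706
29. interest=⌊428706·45/10000⌋=1929; principal=64893-1929=62964; balance=428706-62964=365742
30. interest=⌊365742·45/10000⌋=1645; principal=64893-1645=63248; balance=365742-63248=302494
31. interest=⌊302494·45/10000⌋=1361; principal=64893-1361=63532; balance=302494-63532=238962
32. interest=⌊238962·45/10000⌋=1075; principal=64893-1075=63818; balance=238962-63818=175144
33. interest=⌊175144·45/10000⌋=788; principal=64893-788=64105; balance=175144-64105=111039
34. interest=⌊111039·45/10000⌋=499; principal=64893-499=64394; balance=111039-64394=46645
35. interest=⌊46645·45/10000⌋=209; principal=min(64893-209,46645)=46645; balance=46645-46645=0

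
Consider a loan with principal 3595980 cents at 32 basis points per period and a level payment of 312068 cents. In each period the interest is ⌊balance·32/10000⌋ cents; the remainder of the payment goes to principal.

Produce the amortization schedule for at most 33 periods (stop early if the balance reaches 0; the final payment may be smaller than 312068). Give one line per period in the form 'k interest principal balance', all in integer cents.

1 11507 300561 3295419
2 10545 301523 2993896
3 9580 302488 2691408
4 8612 303456 2387952
5 7641 304427 2083525
6 6667 305401 1778124
7 5689 306379 1471745
8 4709 307359 1164386
9 3726 308342 856044
10 2739 309329 546715
11 1749 310319 236396
12 756 236396 0

1. interest=⌊3595980·32/10000⌋=11507; principal=312068-11507=300561; balance=3595980-300561=3295419
2. interest=⌊3295419·32/10000⌋=10545; principal=312068-10545=301523; balance=3295419-301523=2993896
3. interest=⌊2993896·32/10000⌋=9580; principal=312068-9580=302488; balance=2993896-302488=2691408
4. interest=⌊2691408·32/10000⌋=8612; principal=312068-8612=303456; balance=2691408-303456=2387952
5. interest=⌊2387952·32/10000⌋=7641; principal=312068-7641=304427; balance=2387952-304427=2083525
6. interest=⌊2083525·32/10000⌋=6667; principal=312068-6667=305401; balance=2083525-305401=1778124
7. interest=⌊1778124·32/10000⌋=5689; principal=312068-5689=306379; balance=1778124-306379=1471745
8. interest=⌊1471745·32/10000⌋=4709; principal=312068-4709=307359; balance=1471745-307359=1164386
9. interest=⌊1164386·32/10000⌋=3726; principal=312068-3726=308342; balance=1164386-308342=856044
10. interest=⌊856044·32/10000⌋=2739; principal=312068-2739=309329; balance=856044-309329=546715
11. interest=⌊546715·32/10000⌋=1749; principal=312068-1749=310319; balance=546715-310319=236396
12. interest=⌊236396·32/10000⌋=756; principal=min(312068-756,236396)=236396; balance=236396-236396=0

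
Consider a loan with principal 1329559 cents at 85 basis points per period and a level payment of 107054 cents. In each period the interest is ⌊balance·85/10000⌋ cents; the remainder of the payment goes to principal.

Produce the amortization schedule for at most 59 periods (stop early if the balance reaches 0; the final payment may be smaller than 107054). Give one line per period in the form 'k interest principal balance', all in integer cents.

1. interest=⌊1329559·85/10000⌋=11301; principal=107054-11301=95753; balance=1329559-95753=1233806
2. interest=⌊1233806·85/10000⌋=10487; principal=107054-10487=96567; balance=1233806-96567=1137239
3. interest=⌊1137239·85/10000⌋=9666; principal=107054-9666=97388; balance=1137239-97388=1039851
4. interest=⌊1039851·85/10000⌋=8838; principal=107054-8838=98216; balance=1039851-98216=941635
5. interest=⌊941635·85/10000⌋=8003; principal=107054-8003=99051; balance=941635-99051=842584
6. interest=⌊842584·85/10000⌋=7161; principal=107054-7161=99893; balance=842584-99893=742691
7. interest=⌊742691·85/10000⌋=6312; principal=107054-6312=100742; balance=742691-100742=641949
8. interest=⌊641949·85/10000⌋=5456; principal=107054-5456=101598; balance=641949-101598=540351
9. interest=⌊540351·85/10000⌋=4592; principal=107054-4592=102462; balance=540351-102462=437889
10. interest=⌊437889·85/10000⌋=3722; principal=107054-3722=103332; balance=437889-103332=334557
11. interest=⌊334557·85/10000⌋=2843; principal=107054-2843=104211; balance=334557-104211=230346
12. interest=⌊230346·85/10000⌋=1957; principal=107054-1957=105097; balance=230346-105097=125249
13. interest=⌊125249·85/10000⌋=1064; principal=107054-1064=105990; balance=125249-105990=19259
14. interest=⌊19259·85/10000⌋=163; principal=min(107054-163,19259)=19259; balance=19259-19259=0

1 11301 95753 1233806
2 10487 96567 1137239
3 9666 97388 1039851
4 8838 98216 941635
5 8003 99051 842584
6 7161 99893 742691
7 6312 100742 641949
8 5456 101598 540351
9 4592 102462 437889
10 3722 103332 334557
11 2843 104211 230346
12 1957 105097 125249
13 1064 105990 19259
14 163 19259 0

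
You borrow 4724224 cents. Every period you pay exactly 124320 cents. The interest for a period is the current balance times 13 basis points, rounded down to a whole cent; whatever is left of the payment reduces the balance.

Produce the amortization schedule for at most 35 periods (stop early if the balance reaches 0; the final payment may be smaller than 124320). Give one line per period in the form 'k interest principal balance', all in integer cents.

1 6141 118179 4606045
2 5987 118333 4487712
3 5834 118486 4369226
4 5679 118641 4250585
5 5525 118795 4131790
6 5371 118949 4012841
7 5216 119104 3893737
8 5061 119259 3774478
9 4906 119414 3655064
10 4751 119569 3535495
11 4596 119724 3415771
12 4440 119880 3295891
13 4284 120036 3175855
14 4128 120192 3055663
15 3972 120348 2935315
16 3815 120505 2814810
17 3659 120661 2694149
18 3502 120818 2573331
19 3345 120975 2452356
20 3188 121132 2331224
21 3030 121290 2209934
22 2872 121448 2088486
23 2715 121605 1966881
24 2556 121764 1845117
25 2398 121922 1723195
26 2240 122080 1601115
27 2081 122239 1478876
28 1922 122398 1356478
29 1763 122557 1233921
30 1604 122716 1111205
31 1444 122876 988329
32 1284 123036 865293
33 1124 123196 742097
34 964 123356 618741
35 804 123516 495225

1. interest=⌊4724224·13/10000⌋=6141; principal=124320-6141=118179; balance=4724224-118179=4606045
2. interest=⌊4606045·13/10000⌋=5987; principal=124320-5987=118333; balance=4606045-118333=4487712
3. interest=⌊4487712·13/10000⌋=5834; principal=124320-5834=118486; balance=4487712-118486=4369226
4. interest=⌊4369226·13/10000⌋=5679; principal=124320-5679=118641; balance=4369226-118641=4250585
5. interest=⌊4250585·13/10000⌋=5525; principal=124320-5525=118795; balance=4250585-118795=4131790
6. interest=⌊4131790·13/10000⌋=5371; principal=124320-5371=118949; balance=4131790-118949=4012841
7. interest=⌊4012841·13/10000⌋=5216; principal=124320-5216=119104; balance=4012841-119104=3893737
8. interest=⌊3893737·13/10000⌋=5061; principal=124320-5061=119259; balance=3893737-119259=3774478
9. interest=⌊3774478·13/10000⌋=4906; principal=124320-4906=119414; balance=3774478-119414=3655064
10. interest=⌊3655064·13/10000⌋=4751; principal=124320-4751=119569; balance=3655064-119569=3535495
11. interest=⌊3535495·13/10000⌋=4596; principal=124320-4596=119724; balance=3535495-119724=3415771
12. interest=⌊3415771·13/10000⌋=4440; principal=124320-4440=119880; balance=3415771-119880=3295891
13. interest=⌊3295891·13/10000⌋=4284; principal=124320-4284=120036; balance=3295891-120036=3175855
14. interest=⌊3175855·13/10000⌋=4128; principal=124320-4128=120192; balance=3175855-120192=3055663
15. interest=⌊3055663·13/10000⌋=3972; principal=124320-3972=120348; balance=3055663-120348=2935315
16. interest=⌊2935315·13/10000⌋=3815; principal=124320-3815=120505; balance=2935315-120505=2814810
17. interest=⌊2814810·13/10000⌋=3659; principal=124320-3659=120661; balance=2814810-120661=2694149
18. interest=⌊2694149·13/10000⌋=3502; principal=124320-3502=120818; balance=2694149-120818=2573331
19. interest=⌊2573331·13/10000⌋=3345; principal=124320-3345=120975; balance=2573331-120975=2452356
20. interest=⌊2452356·13/10000⌋=3188; principal=124320-3188=121132; balance=2452356-121132=2331224
21. interest=⌊2331224·13/10000⌋=3030; principal=124320-3030=121290; balance=2331224-121290=2209934
22. interest=⌊2209934·13/10000⌋=2872; principal=124320-2872=121448; balance=2209934-121448=2088486
23. interest=⌊2088486·13/10000⌋=2715; principal=124320-2715=121605; balance=2088486-121605=1966881
24. interest=⌊1966881·13/10000⌋=2556; principal=124320-2556=121764; balance=1966881-121764=1845117
25. interest=⌊1845117·13/10000⌋=2398; principal=124320-2398=121922; balance=1845117-121922=1723195
26. interest=⌊1723195·13/10000⌋=2240; principal=124320-2240=122080; balance=1723195-122080=1601115
27. interest=⌊1601115·13/10000⌋=2081; principal=124320-2081=122239; balance=1601115-122239=1478876
28. interest=⌊1478876·13/10000⌋=1922; principal=124320-1922=122398; balance=1478876-122398=1356478
29. interest=⌊1356478·13/10000⌋=1763; principal=124320-1763=122557; balance=1356478-122557=1233921
30. interest=⌊1233921·13/10000⌋=1604; principal=124320-1604=122716; balance=1233921-122716=1111205
31. interest=⌊1111205·13/10000⌋=1444; principal=124320-1444=122876; balance=1111205-122876=988329
32. interest=⌊988329·13/10000⌋=1284; principal=124320-1284=123036; balance=988329-123036=865293
33. interest=⌊865293·13/10000⌋=1124; principal=124320-1124=123196; balance=865293-123196=742097
34. interest=⌊742097·13/10000⌋=964; principal=124320-964=123356; balance=742097-123356=618741
35. interest=⌊618741·13/10000⌋=804; principal=124320-804=123516; balance=618741-123516=495225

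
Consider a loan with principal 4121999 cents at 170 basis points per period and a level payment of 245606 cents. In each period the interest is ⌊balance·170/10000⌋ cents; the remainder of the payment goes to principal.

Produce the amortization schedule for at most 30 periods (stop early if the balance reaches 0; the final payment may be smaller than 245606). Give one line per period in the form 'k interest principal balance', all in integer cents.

1. interest=⌊4121999·170/10000⌋=70073; principal=245606-70073=175533; balance=4121999-175533=3946466
2. interest=⌊3946466·170/10000⌋=67089; principal=245606-67089=178517; balance=3946466-178517=3767949
3. interest=⌊3767949·170/10000⌋=64055; principal=245606-64055=181551; balance=3767949-181551=3586398
4. interest=⌊3586398·170/10000⌋=60968; principal=245606-60968=184638; balance=3586398-184638=3401760
5. interest=⌊3401760·170/10000⌋=57829; principal=245606-57829=187777; balance=3401760-187777=3213983
6. interest=⌊3213983·170/10000⌋=54637; principal=245606-54637=190969; balance=3213983-190969=3023014
7. interest=⌊3023014·170/10000⌋=51391; principal=245606-51391=194215; balance=3023014-194215=2828799
8. interest=⌊2828799·170/10000⌋=48089; principal=245606-48089=197517; balance=2828799-197517=2631282
9. interest=⌊2631282·170/10000⌋=44731; principal=245606-44731=200875; balance=2631282-200875=2430407
10. interest=⌊2430407·170/10000⌋=41316; principal=245606-41316=204290; balance=2430407-204290=2226117
11. interest=⌊2226117·170/10000⌋=37843; principal=245606-37843=207763; balance=2226117-207763=2018354
12. interest=⌊2018354·170/10000⌋=34312; principal=245606-34312=211294; balance=2018354-211294=1807060
13. interest=⌊1807060·170/10000⌋=30720; principal=245606-30720=214886; balance=1807060-214886=1592174
14. interest=⌊1592174·170/10000⌋=27066; principal=245606-27066=218540; balance=1592174-218540=1373634
15. interest=⌊1373634·170/10000⌋=23351; principal=245606-23351=222255; balance=1373634-222255=1151379
16. interest=⌊1151379·170/10000⌋=19573; principal=245606-19573=226033; balance=1151379-226033=925346
17. interest=⌊925346·170/10000⌋=15730; principal=245606-15730=229876; balance=925346-229876=695470
18. interest=⌊695470·170/10000⌋=11822; principal=245606-11822=233784; balance=695470-233784=461686
19. interest=⌊461686·170/10000⌋=7848; principal=245606-7848=237758; balance=461686-237758=223928
20. interest=⌊223928·170/10000⌋=3806; principal=min(245606-3806,223928)=223928; balance=223928-223928=0

1 70073 175533 3946466
2 67089 178517 3767949
3 64055 181551 3586398
4 60968 184638 3401760
5 57829 187777 3213983
6 54637 190969 3023014
7 51391 194215 2828799
8 48089 197517 2631282
9 44731 200875 2430407
10 41316 204290 2226117
11 37843 207763 2018354
12 34312 211294 1807060
13 30720 214886 1592174
14 27066 218540 1373634
15 23351 222255 1151379
16 19573 226033 925346
17 15730 229876 695470
18 11822 233784 461686
19 7848 237758 223928
20 3806 223928 0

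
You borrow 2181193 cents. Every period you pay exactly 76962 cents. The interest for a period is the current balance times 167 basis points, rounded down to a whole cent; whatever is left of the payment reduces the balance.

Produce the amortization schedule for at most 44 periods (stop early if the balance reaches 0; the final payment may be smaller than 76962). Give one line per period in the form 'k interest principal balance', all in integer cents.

1 36425 40537 2140656
2 35748 41214 2099442
3 35060 41902 2057540
4 34360 42602 2014938
5 33649 43313 1971625
6 32926 44036 1927589
7 32190 44772 1882817
8 31443 45519 1837298
9 30682 46280 1791018
10 29910 47052 1743966
11 29124 47838 1696128
12 28325 48637 1647491
13 27513 49449 1598042
14 26687 50275 1547767
15 25847 51115 1496652
16 24994 51968 1444684
17 24126 52836 1391848
18 23243 53719 1338129
19 22346 54616 1283513
20 21434 55528 1227985
21 20507 56455 1171530
22 19564 57398 1114132
23 18606 58356 1055776
24 17631 59331 996445
25 16640 60322 936123
26 15633 61329 874794
27 14609 62353 812441
28 13567 63395 749046
29 12509 64453 684593
30 11432 65530 619063
31 10338 66624 552439
32 9225 67737 484702
33 8094 68868 415834
34 6944 70018 345816
35 5775 71187 274629
36 4586 72376 202253
37 3377 73585 128668
38 2148 74814 53854
39 899 53854 0

1. interest=⌊2181193·167/10000⌋=36425; principal=76962-36425=40537; balance=2181193-40537=2140656
2. interest=⌊2140656·167/10000⌋=35748; principal=76962-35748=41214; balance=2140656-41214=2099442
3. interest=⌊2099442·167/10000⌋=35060; principal=76962-35060=41902; balance=2099442-41902=2057540
4. interest=⌊2057540·167/10000⌋=34360; principal=76962-34360=42602; balance=2057540-42602=2014938
5. interest=⌊2014938·167/10000⌋=33649; principal=76962-33649=43313; balance=2014938-43313=1971625
6. interest=⌊1971625·167/10000⌋=32926; principal=76962-32926=44036; balance=1971625-44036=1927589
7. interest=⌊1927589·167/10000⌋=32190; principal=76962-32190=44772; balance=1927589-44772=1882817
8. interest=⌊1882817·167/10000⌋=31443; principal=76962-31443=45519; balance=1882817-45519=1837298
9. interest=⌊1837298·167/10000⌋=30682; principal=76962-30682=46280; balance=1837298-46280=1791018
10. interest=⌊1791018·167/10000⌋=29910; principal=76962-29910=47052; balance=1791018-47052=1743966
11. interest=⌊1743966·167/10000⌋=29124; principal=76962-29124=47838; balance=1743966-47838=1696128
12. interest=⌊1696128·167/10000⌋=28325; principal=76962-28325=48637; balance=1696128-48637=1647491
13. interest=⌊1647491·167/10000⌋=27513; principal=76962-27513=49449; balance=1647491-49449=1598042
14. interest=⌊1598042·167/10000⌋=26687; principal=76962-26687=50275; balance=1598042-50275=1547767
15. interest=⌊1547767·167/10000⌋=25847; principal=76962-25847=51115; balance=1547767-51115=1496652
16. interest=⌊1496652·167/10000⌋=24994; principal=76962-24994=51968; balance=1496652-51968=1444684
17. interest=⌊1444684·167/10000⌋=24126; principal=76962-24126=52836; balance=1444684-52836=1391848
18. interest=⌊1391848·167/10000⌋=23243; principal=76962-23243=53719; balance=1391848-53719=1338129
19. interest=⌊1338129·167/10000⌋=22346; principal=76962-22346=54616; balance=1338129-54616=1283513
20. interest=⌊1283513·167/10000⌋=21434; principal=76962-21434=55528; balance=1283513-55528=1227985
21. interest=⌊1227985·167/10000⌋=20507; principal=76962-20507=56455; balance=1227985-56455=1171530
22. interest=⌊1171530·167/10000⌋=19564; principal=76962-19564=57398; balance=1171530-57398=1114132
23. interest=⌊1114132·167/10000⌋=18606; principal=76962-18606=58356; balance=1114132-58356=1055776
24. interest=⌊1055776·167/10000⌋=17631; principal=76962-17631=59331; balance=1055776-59331=996445
25. interest=⌊996445·167/10000⌋=16640; principal=76962-16640=60322; balance=996445-60322=936123
26. interest=⌊936123·167/10000⌋=15633; principal=76962-15633=61329; balance=936123-61329=874794
27. interest=⌊874794·167/10000⌋=14609; principal=76962-14609=62353; balance=874794-62353=812441
28. interest=⌊812441·167/10000⌋=13567; principal=76962-13567=63395; balance=812441-63395=749046
29. interest=⌊749046·167/10000⌋=12509; principal=76962-12509=64453; balance=749046-64453=684593
30. interest=⌊684593·167/10000⌋=11432; principal=76962-11432=65530; balance=684593-65530=619063
31. interest=⌊619063·167/10000⌋=10338; principal=76962-10338=66624; balance=619063-66624=552439
32. interest=⌊552439·167/10000⌋=9225; principal=76962-9225=67737; balance=552439-67737=484702
33. interest=⌊484702·167/10000⌋=8094; principal=76962-8094=68868; balance=484702-68868=415834
34. interest=⌊415834·167/10000⌋=6944; principal=76962-6944=70018; balance=415834-70018=345816
35. interest=⌊345816·167/10000⌋=5775; principal=76962-5775=71187; balance=345816-71187=274629
36. interest=⌊274629·167/10000⌋=4586; principal=76962-4586=72376; balance=274629-72376=202253
37. interest=⌊202253·167/10000⌋=3377; principal=76962-3377=73585; balance=202253-73585=128668
38. interest=⌊128668·167/10000⌋=2148; principal=76962-2148=74814; balance=128668-74814=53854
39. interest=⌊53854·167/10000⌋=899; principal=min(76962-899,53854)=53854; balance=53854-53854=0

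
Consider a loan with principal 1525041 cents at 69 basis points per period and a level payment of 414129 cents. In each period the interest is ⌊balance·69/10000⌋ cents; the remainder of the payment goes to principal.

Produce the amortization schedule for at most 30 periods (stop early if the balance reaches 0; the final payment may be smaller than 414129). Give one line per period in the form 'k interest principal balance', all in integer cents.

1 10522 403607 1121434
2 7737 406392 715042
3 4933 409196 305846
4 2110 305846 0

1. interest=⌊1525041·69/10000⌋=10522; principal=414129-10522=403607; balance=1525041-403607=1121434
2. interest=⌊1121434·69/10000⌋=7737; principal=414129-7737=406392; balance=1121434-406392=715042
3. interest=⌊715042·69/10000⌋=4933; principal=414129-4933=409196; balance=715042-409196=305846
4. interest=⌊305846·69/10000⌋=2110; principal=min(414129-2110,305846)=305846; balance=305846-305846=0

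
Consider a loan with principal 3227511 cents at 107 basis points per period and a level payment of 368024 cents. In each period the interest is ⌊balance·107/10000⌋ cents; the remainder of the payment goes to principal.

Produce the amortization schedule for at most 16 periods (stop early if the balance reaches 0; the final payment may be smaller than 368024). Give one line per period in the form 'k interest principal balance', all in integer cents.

1 34534 333490 2894021
2 30966 337058 2556963
3 27359 340665 2216298
4 23714 344310 1871988
5 20030 347994 1523994
6 16306 351718 1172276
7 12543 355481 816795
8 8739 359285 457510
9 4895 363129 94381
10 1009 94381 0

1. interest=⌊3227511·107/10000⌋=34534; principal=368024-34534=333490; balance=3227511-333490=2894021
2. interest=⌊2894021·107/10000⌋=30966; principal=368024-30966=337058; balance=2894021-337058=2556963
3. interest=⌊2556963·107/10000⌋=27359; principal=368024-27359=340665; balance=2556963-340665=2216298
4. interest=⌊2216298·107/10000⌋=23714; principal=368024-23714=344310; balance=2216298-344310=1871988
5. interest=⌊1871988·107/10000⌋=20030; principal=368024-20030=347994; balance=1871988-347994=1523994
6. interest=⌊1523994·107/10000⌋=16306; principal=368024-16306=351718; balance=1523994-351718=1172276
7. interest=⌊1172276·107/10000⌋=12543; principal=368024-12543=355481; balance=1172276-355481=816795
8. interest=⌊816795·107/10000⌋=8739; principal=368024-8739=359285; balance=816795-359285=457510
9. interest=⌊457510·107/10000⌋=4895; principal=368024-4895=363129; balance=457510-363129=94381
10. interest=⌊94381·107/10000⌋=1009; principal=min(368024-1009,94381)=94381; balance=94381-94381=0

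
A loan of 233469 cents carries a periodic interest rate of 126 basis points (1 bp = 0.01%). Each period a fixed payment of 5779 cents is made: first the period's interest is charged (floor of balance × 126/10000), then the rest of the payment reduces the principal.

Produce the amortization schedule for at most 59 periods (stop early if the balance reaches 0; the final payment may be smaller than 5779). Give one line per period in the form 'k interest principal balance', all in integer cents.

1 2941 2838 230631
2 2905 2874 227757
3 2869 2910 224847
4 2833 2946 221901
5 2795 2984 218917
6 2758 3021 215896
7 2720 3059 212837
8 2681 3098 209739
9 2642 3137 206602
10 2603 3176 203426
11 2563 3216 200210
12 2522 3257 196953
13 2481 3298 193655
14 2440 3339 190316
15 2397 3382 186934
16 2355 3424 183510
17 2312 3467 180043
18 2268 3511 176532
19 2224 3555 172977
20 2179 3600 169377
21 2134 3645 165732
22 2088 3691 162041
23 2041 3738 158303
24 1994 3785 154518
25 1946 3833 150685
26 1898 3881 146804
27 1849 3930 142874
28 1800 3979 138895
29 1750 4029 134866
30 1699 4080 130786
31 1647 4132 126654
32 1595 4184 122470
33 1543 4236 118234
34 1489 4290 113944
35 1435 4344 109600
36 1380 4399 105201
37 1325 4454 100747
38 1269 4510 96237
39 1212 4567 91670
40 1155 4624 87046
41 1096 4683 82363
42 1037 4742 77621
43 978 4801 72820
44 917 4862 67958
45 856 4923 63035
46 794 4985 58050
47 731 5048 53002
48 667 5112 47890
49 603 5176 42714
50 538 5241 37473
51 472 5307 32166
52 405 5374 26792
53 337 5442 21350
54 269 5510 15840
55 199 5580 10260
56 129 5650 4610
57 58 4610 0

1. interest=⌊233469·126/10000⌋=2941; principal=5779-2941=2838; balance=233469-2838=230631
2. interest=⌊230631·126/10000⌋=2905; principal=5779-2905=2874; balance=230631-2874=227757
3. interest=⌊227757·126/10000⌋=2869; principal=5779-2869=2910; balance=227757-2910=224847
4. interest=⌊224847·126/10000⌋=2833; principal=5779-2833=2946; balance=224847-2946=221901
5. interest=⌊221901·126/10000⌋=2795; principal=5779-2795=2984; balance=221901-2984=218917
6. interest=⌊218917·126/10000⌋=2758; principal=5779-2758=3021; balance=218917-3021=215896
7. interest=⌊215896·126/10000⌋=2720; principal=5779-2720=3059; balance=215896-3059=212837
8. interest=⌊212837·126/10000⌋=2681; principal=5779-2681=3098; balance=212837-3098=209739
9. interest=⌊209739·126/10000⌋=2642; principal=5779-2642=3137; balance=209739-3137=206602
10. interest=⌊206602·126/10000⌋=2603; principal=5779-2603=3176; balance=206602-3176=203426
11. interest=⌊203426·126/10000⌋=2563; principal=5779-2563=3216; balance=203426-3216=200210
12. interest=⌊200210·126/10000⌋=2522; principal=5779-2522=3257; balance=200210-3257=196953
13. interest=⌊196953·126/10000⌋=2481; principal=5779-2481=3298; balance=196953-3298=193655
14. interest=⌊193655·126/10000⌋=2440; principal=5779-2440=3339; balance=193655-3339=190316
15. interest=⌊190316·126/10000⌋=2397; principal=5779-2397=3382; balance=190316-3382=186934
16. interest=⌊186934·126/10000⌋=2355; principal=5779-2355=3424; balance=186934-3424=183510
17. interest=⌊183510·126/10000⌋=2312; principal=5779-2312=3467; balance=183510-3467=180043
18. interest=⌊180043·126/10000⌋=2268; principal=5779-2268=3511; balance=180043-3511=176532
19. interest=⌊176532·126/10000⌋=2224; principal=5779-2224=3555; balance=176532-3555=172977
20. interest=⌊172977·126/10000⌋=2179; principal=5779-2179=3600; balance=172977-3600=169377
21. interest=⌊169377·126/10000⌋=2134; principal=5779-2134=3645; balance=169377-3645=165732
22. interest=⌊165732·126/10000⌋=2088; principal=5779-2088=3691; balance=165732-3691=162041
23. interest=⌊162041·126/10000⌋=2041; principal=5779-2041=3738; balance=162041-3738=158303
24. interest=⌊158303·126/10000⌋=1994; principal=5779-1994=3785; balance=158303-3785=154518
25. interest=⌊154518·126/10000⌋=1946; principal=5779-1946=3833; balance=154518-3833=150685
26. interest=⌊150685·126/10000⌋=1898; principal=5779-1898=3881; balance=150685-3881=146804
27. interest=⌊146804·126/10000⌋=1849; principal=5779-1849=3930; balance=146804-3930=142874
28. interest=⌊142874·126/10000⌋=1800; principal=5779-1800=3979; balance=142874-3979=138895
29. interest=⌊138895·126/10000⌋=1750; principal=5779-1750=4029; balance=138895-4029=134866
30. interest=⌊134866·126/10000⌋=1699; principal=5779-1699=4080; balance=134866-4080=130786
31. interest=⌊130786·126/10000⌋=1647; principal=5779-1647=4132; balance=130786-4132=126654
32. interest=⌊126654·126/10000⌋=1595; principal=5779-1595=4184; balance=126654-4184=122470
33. interest=⌊122470·126/10000⌋=1543; principal=5779-1543=4236; balance=122470-4236=118234
34. interest=⌊118234·126/10000⌋=1489; principal=5779-1489=4290; balance=118234-4290=113944
35. interest=⌊113944·126/10000⌋=1435; principal=5779-1435=4344; balance=113944-4344=109600
36. interest=⌊109600·126/10000⌋=1380; principal=5779-1380=4399; balance=109600-4399=105201
37. interest=⌊105201·126/10000⌋=1325; principal=5779-1325=4454; balance=105201-4454=100747
38. interest=⌊100747·126/10000⌋=1269; principal=5779-1269=4510; balance=100747-4510=96237
39. interest=⌊96237·126/10000⌋=1212; principal=5779-1212=4567; balance=96237-4567=91670
40. interest=⌊91670·126/10000⌋=1155; principal=5779-1155=4624; balance=91670-4624=87046
41. interest=⌊87046·126/10000⌋=1096; principal=5779-1096=4683; balance=87046-4683=82363
42. interest=⌊82363·126/10000⌋=1037; principal=5779-1037=4742; balance=82363-4742=77621
43. interest=⌊77621·126/10000⌋=978; principal=5779-978=4801; balance=77621-4801=72820
44. interest=⌊72820·126/10000⌋=917; principal=5779-917=4862; balance=72820-4862=67958
45. interest=⌊67958·126/10000⌋=856; principal=5779-856=4923; balance=67958-4923=63035
46. interest=⌊63035·126/10000⌋=794; principal=5779-794=4985; balance=63035-4985=58050
47. interest=⌊58050·126/10000⌋=731; principal=5779-731=5048; balance=58050-5048=53002
48. interest=⌊53002·126/10000⌋=667; principal=5779-667=5112; balance=53002-5112=47890
49. interest=⌊47890·126/10000⌋=603; principal=5779-603=5176; balance=47890-5176=42714
50. interest=⌊42714·126/10000⌋=538; principal=5779-538=5241; balance=42714-5241=37473
51. interest=⌊37473·126/10000⌋=472; principal=5779-472=5307; balance=37473-5307=32166
52. interest=⌊32166·126/10000⌋=405; principal=5779-405=5374; balance=32166-5374=26792
53. interest=⌊26792·126/10000⌋=337; principal=5779-337=5442; balance=26792-5442=21350
54. interest=⌊21350·126/10000⌋=269; principal=5779-269=5510; balance=21350-5510=15840
55. interest=⌊15840·126/10000⌋=199; principal=5779-199=5580; balance=15840-5580=10260
56. interest=⌊10260·126/10000⌋=129; principal=5779-129=5650; balance=10260-5650=4610
57. interest=⌊4610·126/10000⌋=58; principal=min(5779-58,4610)=4610; balance=4610-4610=0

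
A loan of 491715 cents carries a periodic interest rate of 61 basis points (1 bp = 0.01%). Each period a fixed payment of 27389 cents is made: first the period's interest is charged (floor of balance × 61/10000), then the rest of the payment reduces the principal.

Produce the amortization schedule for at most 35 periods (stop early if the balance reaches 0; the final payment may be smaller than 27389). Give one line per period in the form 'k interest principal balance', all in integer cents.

1 2999 24390 467325
2 2850 24539 442786
3 2700 24689 418097
4 2550 24839 393258
5 2398 24991 368267
6 2246 25143 343124
7 2093 25296 317828
8 1938 25451 292377
9 1783 25606 266771
10 1627 25762 241009
11 1470 25919 215090
12 1312 26077 189013
13 1152 26237 162776
14 992 26397 136379
15 831 26558 109821
16 669 26720 83101
17 506 26883 56218
18 342 27047 29171
19 177 27212 1959
20 11 1959 0

1. interest=⌊491715·61/10000⌋=2999; principal=27389-2999=24390; balance=491715-24390=467325
2. interest=⌊467325·61/10000⌋=2850; principal=27389-2850=24539; balance=467325-24539=442786
3. interest=⌊442786·61/10000⌋=2700; principal=27389-2700=24689; balance=442786-24689=418097
4. interest=⌊418097·61/10000⌋=2550; principal=27389-2550=24839; balance=418097-24839=393258
5. interest=⌊393258·61/10000⌋=2398; principal=27389-2398=24991; balance=393258-24991=368267
6. interest=⌊368267·61/10000⌋=2246; principal=27389-2246=25143; balance=368267-25143=343124
7. interest=⌊343124·61/10000⌋=2093; principal=27389-2093=25296; balance=343124-25296=317828
8. interest=⌊317828·61/10000⌋=1938; principal=27389-1938=25451; balance=317828-25451=292377
9. interest=⌊292377·61/10000⌋=1783; principal=27389-1783=25606; balance=292377-25606=266771
10. interest=⌊266771·61/10000⌋=1627; principal=27389-1627=25762; balance=266771-25762=241009
11. interest=⌊241009·61/10000⌋=1470; principal=27389-1470=25919; balance=241009-25919=215090
12. interest=⌊215090·61/10000⌋=1312; principal=27389-1312=26077; balance=215090-26077=189013
13. interest=⌊189013·61/10000⌋=1152; principal=27389-1152=26237; balance=189013-26237=162776
14. interest=⌊162776·61/10000⌋=992; principal=27389-992=26397; balance=162776-26397=136379
15. interest=⌊136379·61/10000⌋=831; principal=27389-831=26558; balance=136379-26558=109821
16. interest=⌊109821·61/10000⌋=669; principal=27389-669=26720; balance=109821-26720=83101
17. interest=⌊83101·61/10000⌋=506; principal=27389-506=26883; balance=83101-26883=56218
18. interest=⌊56218·61/10000⌋=342; principal=27389-342=27047; balance=56218-27047=29171
19. interest=⌊29171·61/10000⌋=177; principal=27389-177=27212; balance=29171-27212=1959
20. interest=⌊1959·61/10000⌋=11; principal=min(27389-11,1959)=1959; balance=1959-1959=0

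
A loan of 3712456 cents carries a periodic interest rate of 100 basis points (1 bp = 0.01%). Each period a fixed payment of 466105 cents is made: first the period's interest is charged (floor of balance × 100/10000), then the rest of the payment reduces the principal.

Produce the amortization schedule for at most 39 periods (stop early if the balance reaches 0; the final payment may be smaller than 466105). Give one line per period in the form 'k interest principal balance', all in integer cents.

1 37124 428981 3283475
2 32834 433271 2850204
3 28502 437603 2412601
4 24126 441979 1970622
5 19706 446399 1524223
6 15242 450863 1073360
7 10733 455372 617988
8 6179 459926 158062
9 1580 158062 0

1. interest=⌊3712456·100/10000⌋=37124; principal=466105-37124=428981; balance=3712456-428981=3283475
2. interest=⌊3283475·100/10000⌋=32834; principal=466105-32834=433271; balance=3283475-433271=2850204
3. interest=⌊2850204·100/10000⌋=28502; principal=466105-28502=437603; balance=2850204-437603=2412601
4. interest=⌊2412601·100/10000⌋=24126; principal=466105-24126=441979; balance=2412601-441979=1970622
5. interest=⌊1970622·100/10000⌋=19706; principal=466105-19706=446399; balance=1970622-446399=1524223
6. interest=⌊1524223·100/10000⌋=15242; principal=466105-15242=450863; balance=1524223-450863=1073360
7. interest=⌊1073360·100/10000⌋=10733; principal=466105-10733=455372; balance=1073360-455372=617988
8. interest=⌊617988·100/10000⌋=6179; principal=466105-6179=459926; balance=617988-459926=158062
9. interest=⌊158062·100/10000⌋=1580; principal=min(466105-1580,158062)=158062; balance=158062-158062=0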